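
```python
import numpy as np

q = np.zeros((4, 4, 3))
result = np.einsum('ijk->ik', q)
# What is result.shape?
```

(4, 3)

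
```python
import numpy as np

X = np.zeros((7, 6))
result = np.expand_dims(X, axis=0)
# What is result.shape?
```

(1, 7, 6)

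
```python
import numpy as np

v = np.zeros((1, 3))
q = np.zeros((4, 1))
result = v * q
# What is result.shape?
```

(4, 3)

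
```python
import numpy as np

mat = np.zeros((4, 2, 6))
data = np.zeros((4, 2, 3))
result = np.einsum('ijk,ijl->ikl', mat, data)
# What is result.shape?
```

(4, 6, 3)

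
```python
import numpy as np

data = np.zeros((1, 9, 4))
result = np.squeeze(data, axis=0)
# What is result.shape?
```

(9, 4)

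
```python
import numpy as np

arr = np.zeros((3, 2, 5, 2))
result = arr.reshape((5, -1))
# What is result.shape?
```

(5, 12)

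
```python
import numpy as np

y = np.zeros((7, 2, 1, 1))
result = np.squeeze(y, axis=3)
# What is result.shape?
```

(7, 2, 1)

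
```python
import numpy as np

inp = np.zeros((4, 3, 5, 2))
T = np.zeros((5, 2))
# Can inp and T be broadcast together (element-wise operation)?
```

Yes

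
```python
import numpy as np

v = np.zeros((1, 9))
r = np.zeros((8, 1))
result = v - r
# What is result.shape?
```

(8, 9)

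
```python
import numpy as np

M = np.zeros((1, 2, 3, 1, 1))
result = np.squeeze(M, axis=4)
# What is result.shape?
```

(1, 2, 3, 1)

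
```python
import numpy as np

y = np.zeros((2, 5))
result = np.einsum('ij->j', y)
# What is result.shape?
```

(5,)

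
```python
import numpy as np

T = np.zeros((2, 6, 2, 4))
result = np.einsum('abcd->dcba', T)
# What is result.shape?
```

(4, 2, 6, 2)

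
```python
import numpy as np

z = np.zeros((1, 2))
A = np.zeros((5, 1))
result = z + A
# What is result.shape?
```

(5, 2)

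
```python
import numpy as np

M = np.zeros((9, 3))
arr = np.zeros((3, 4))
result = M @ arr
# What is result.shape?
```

(9, 4)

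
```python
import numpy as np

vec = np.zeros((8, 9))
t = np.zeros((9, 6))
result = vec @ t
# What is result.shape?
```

(8, 6)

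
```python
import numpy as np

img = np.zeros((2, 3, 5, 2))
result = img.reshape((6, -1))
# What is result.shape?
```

(6, 10)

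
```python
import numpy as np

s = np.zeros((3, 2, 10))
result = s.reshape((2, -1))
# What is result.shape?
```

(2, 30)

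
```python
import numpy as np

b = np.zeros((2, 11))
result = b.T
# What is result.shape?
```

(11, 2)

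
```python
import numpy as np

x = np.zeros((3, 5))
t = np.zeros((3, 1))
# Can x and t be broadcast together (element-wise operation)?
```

Yes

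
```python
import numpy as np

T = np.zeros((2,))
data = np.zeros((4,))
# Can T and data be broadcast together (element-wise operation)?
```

No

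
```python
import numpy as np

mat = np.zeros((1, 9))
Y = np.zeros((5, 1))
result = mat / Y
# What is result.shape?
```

(5, 9)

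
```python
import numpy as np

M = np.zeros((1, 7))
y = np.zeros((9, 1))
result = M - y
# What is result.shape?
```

(9, 7)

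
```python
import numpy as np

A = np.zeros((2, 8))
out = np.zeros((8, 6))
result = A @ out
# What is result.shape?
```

(2, 6)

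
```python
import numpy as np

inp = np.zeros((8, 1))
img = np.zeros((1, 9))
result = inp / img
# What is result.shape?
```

(8, 9)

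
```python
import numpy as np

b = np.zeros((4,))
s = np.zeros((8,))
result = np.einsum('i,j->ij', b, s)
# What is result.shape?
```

(4, 8)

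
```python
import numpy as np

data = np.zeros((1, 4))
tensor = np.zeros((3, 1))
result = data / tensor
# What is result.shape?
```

(3, 4)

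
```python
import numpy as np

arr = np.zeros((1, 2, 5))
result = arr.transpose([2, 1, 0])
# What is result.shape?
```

(5, 2, 1)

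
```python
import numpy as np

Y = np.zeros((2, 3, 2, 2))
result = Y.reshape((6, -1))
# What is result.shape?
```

(6, 4)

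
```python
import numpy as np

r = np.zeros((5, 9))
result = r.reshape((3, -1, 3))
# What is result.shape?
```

(3, 5, 3)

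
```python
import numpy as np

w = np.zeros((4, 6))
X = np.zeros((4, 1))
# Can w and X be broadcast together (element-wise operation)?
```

Yes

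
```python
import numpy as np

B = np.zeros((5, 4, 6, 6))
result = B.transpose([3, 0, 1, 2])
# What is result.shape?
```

(6, 5, 4, 6)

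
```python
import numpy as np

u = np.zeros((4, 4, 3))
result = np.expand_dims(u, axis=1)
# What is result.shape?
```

(4, 1, 4, 3)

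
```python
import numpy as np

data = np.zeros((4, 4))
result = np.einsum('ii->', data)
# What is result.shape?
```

()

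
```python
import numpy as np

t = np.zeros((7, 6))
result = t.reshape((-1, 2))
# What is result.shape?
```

(21, 2)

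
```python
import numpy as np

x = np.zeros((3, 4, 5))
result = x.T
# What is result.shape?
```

(5, 4, 3)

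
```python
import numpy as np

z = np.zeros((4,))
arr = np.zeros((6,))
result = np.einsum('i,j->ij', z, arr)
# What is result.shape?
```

(4, 6)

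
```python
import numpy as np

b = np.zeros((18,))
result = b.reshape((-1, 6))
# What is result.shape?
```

(3, 6)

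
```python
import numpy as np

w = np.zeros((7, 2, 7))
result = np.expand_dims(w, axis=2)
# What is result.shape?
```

(7, 2, 1, 7)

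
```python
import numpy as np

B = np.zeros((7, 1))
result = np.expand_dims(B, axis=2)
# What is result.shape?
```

(7, 1, 1)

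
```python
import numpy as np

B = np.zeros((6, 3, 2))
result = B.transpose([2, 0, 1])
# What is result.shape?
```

(2, 6, 3)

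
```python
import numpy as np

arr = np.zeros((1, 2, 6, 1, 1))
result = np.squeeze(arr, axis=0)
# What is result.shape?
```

(2, 6, 1, 1)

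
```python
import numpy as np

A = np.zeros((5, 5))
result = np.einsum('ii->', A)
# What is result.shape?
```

()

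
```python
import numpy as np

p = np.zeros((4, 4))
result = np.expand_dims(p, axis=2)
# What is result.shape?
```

(4, 4, 1)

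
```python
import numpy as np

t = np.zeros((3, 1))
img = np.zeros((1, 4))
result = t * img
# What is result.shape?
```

(3, 4)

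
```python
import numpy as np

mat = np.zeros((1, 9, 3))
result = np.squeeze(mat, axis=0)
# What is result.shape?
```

(9, 3)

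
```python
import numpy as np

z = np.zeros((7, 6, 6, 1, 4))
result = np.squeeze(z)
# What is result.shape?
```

(7, 6, 6, 4)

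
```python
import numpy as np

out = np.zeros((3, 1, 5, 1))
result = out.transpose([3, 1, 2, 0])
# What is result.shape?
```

(1, 1, 5, 3)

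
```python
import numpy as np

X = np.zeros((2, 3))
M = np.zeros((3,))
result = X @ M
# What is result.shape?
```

(2,)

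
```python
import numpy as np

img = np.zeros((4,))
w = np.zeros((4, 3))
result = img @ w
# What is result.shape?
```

(3,)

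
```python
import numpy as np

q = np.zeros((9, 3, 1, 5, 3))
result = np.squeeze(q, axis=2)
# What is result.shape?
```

(9, 3, 5, 3)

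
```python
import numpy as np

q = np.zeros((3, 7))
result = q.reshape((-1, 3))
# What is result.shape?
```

(7, 3)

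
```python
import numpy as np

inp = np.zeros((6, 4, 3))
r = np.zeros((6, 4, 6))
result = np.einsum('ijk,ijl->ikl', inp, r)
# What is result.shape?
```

(6, 3, 6)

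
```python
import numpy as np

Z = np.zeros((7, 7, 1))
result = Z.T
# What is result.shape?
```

(1, 7, 7)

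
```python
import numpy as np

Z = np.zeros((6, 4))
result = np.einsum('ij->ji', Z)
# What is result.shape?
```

(4, 6)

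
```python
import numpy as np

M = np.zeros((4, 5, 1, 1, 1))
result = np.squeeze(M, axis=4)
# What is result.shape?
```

(4, 5, 1, 1)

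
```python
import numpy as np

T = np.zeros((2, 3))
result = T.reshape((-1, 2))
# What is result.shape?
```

(3, 2)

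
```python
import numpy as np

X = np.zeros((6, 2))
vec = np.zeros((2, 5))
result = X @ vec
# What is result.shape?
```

(6, 5)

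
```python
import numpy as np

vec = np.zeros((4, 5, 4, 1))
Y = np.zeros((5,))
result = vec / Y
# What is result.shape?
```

(4, 5, 4, 5)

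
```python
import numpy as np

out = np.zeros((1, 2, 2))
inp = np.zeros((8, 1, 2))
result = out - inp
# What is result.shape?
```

(8, 2, 2)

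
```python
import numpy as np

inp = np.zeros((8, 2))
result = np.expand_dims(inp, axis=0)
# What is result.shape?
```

(1, 8, 2)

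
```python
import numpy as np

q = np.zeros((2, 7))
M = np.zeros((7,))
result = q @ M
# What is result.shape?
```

(2,)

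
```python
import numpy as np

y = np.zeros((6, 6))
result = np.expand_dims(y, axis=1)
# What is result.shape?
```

(6, 1, 6)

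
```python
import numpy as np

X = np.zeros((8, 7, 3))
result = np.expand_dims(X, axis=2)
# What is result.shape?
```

(8, 7, 1, 3)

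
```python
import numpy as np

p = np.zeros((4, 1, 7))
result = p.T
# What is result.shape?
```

(7, 1, 4)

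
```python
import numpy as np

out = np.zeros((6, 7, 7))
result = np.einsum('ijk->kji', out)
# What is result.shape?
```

(7, 7, 6)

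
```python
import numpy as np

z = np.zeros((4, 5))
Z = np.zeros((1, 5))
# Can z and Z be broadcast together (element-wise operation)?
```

Yes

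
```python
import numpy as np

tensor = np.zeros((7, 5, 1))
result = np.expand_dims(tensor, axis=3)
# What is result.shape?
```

(7, 5, 1, 1)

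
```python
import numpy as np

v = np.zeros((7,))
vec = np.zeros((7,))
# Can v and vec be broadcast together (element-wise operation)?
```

Yes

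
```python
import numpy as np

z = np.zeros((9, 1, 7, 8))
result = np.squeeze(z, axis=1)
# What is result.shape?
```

(9, 7, 8)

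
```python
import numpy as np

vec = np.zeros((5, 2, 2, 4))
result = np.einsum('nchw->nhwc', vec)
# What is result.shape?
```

(5, 2, 4, 2)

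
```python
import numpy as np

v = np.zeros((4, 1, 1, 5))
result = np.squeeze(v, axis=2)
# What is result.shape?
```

(4, 1, 5)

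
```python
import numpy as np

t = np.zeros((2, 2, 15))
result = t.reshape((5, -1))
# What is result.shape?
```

(5, 12)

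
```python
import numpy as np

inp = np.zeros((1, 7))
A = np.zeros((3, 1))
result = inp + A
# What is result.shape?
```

(3, 7)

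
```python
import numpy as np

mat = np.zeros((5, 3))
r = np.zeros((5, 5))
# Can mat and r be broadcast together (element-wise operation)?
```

No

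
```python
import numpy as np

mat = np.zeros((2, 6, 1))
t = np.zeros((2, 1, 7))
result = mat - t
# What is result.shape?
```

(2, 6, 7)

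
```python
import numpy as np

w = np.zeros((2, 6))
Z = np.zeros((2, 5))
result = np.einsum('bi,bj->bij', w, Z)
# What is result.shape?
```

(2, 6, 5)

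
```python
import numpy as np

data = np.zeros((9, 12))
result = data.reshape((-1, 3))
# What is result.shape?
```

(36, 3)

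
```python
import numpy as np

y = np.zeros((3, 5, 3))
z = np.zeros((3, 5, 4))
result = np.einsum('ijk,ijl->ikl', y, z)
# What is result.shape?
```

(3, 3, 4)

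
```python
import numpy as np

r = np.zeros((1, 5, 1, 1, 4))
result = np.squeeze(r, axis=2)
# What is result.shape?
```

(1, 5, 1, 4)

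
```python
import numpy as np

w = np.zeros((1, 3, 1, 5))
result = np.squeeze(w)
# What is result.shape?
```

(3, 5)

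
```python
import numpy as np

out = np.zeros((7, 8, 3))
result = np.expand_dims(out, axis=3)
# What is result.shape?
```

(7, 8, 3, 1)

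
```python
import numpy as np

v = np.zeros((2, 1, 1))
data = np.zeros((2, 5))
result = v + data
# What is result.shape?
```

(2, 2, 5)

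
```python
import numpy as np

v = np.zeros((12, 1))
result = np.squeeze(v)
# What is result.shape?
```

(12,)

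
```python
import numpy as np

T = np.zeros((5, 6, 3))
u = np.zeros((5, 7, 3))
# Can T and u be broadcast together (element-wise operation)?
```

No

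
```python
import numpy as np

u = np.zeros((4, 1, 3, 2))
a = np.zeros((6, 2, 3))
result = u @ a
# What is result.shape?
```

(4, 6, 3, 3)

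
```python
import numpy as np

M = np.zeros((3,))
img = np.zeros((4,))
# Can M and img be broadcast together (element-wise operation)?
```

No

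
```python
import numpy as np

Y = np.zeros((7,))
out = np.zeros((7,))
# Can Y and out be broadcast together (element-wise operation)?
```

Yes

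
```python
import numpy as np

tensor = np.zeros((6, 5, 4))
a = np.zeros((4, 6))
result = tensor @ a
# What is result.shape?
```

(6, 5, 6)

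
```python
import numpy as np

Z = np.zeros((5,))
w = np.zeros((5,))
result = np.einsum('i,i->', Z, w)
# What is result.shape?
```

()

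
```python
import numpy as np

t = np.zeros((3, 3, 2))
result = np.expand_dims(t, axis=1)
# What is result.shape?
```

(3, 1, 3, 2)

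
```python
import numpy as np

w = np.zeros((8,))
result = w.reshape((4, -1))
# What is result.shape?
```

(4, 2)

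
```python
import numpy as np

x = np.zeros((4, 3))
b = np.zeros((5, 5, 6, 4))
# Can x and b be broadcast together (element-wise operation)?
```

No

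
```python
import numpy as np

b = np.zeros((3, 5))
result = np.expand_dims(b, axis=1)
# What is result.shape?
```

(3, 1, 5)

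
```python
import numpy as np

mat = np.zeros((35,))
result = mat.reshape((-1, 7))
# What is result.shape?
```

(5, 7)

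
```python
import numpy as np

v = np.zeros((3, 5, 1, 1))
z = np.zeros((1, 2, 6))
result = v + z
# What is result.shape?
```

(3, 5, 2, 6)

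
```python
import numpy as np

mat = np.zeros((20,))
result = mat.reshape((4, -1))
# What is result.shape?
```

(4, 5)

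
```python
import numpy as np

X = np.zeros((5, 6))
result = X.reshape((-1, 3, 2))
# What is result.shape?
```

(5, 3, 2)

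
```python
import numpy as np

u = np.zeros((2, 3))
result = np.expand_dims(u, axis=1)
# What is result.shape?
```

(2, 1, 3)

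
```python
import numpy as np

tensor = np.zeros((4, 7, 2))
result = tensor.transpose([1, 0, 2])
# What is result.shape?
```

(7, 4, 2)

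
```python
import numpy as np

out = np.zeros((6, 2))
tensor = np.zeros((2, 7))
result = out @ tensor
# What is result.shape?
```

(6, 7)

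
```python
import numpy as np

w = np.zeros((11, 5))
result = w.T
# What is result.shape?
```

(5, 11)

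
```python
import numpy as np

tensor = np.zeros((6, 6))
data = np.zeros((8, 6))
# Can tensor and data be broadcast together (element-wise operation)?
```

No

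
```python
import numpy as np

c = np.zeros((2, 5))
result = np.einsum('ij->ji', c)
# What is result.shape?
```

(5, 2)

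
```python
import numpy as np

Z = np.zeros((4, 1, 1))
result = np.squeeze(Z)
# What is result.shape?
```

(4,)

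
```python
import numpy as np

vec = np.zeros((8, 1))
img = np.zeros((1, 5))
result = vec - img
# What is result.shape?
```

(8, 5)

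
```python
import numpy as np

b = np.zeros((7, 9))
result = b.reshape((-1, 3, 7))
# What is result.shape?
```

(3, 3, 7)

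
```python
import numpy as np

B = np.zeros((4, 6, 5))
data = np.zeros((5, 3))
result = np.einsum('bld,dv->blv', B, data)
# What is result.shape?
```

(4, 6, 3)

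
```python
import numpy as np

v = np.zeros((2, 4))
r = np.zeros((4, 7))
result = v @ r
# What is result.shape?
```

(2, 7)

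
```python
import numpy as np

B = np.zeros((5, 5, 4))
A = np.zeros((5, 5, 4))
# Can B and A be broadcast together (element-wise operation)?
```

Yes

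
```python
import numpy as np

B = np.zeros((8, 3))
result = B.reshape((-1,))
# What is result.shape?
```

(24,)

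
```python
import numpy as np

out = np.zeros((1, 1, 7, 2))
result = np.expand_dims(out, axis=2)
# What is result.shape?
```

(1, 1, 1, 7, 2)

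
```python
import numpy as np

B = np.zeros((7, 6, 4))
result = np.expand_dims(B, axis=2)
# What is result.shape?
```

(7, 6, 1, 4)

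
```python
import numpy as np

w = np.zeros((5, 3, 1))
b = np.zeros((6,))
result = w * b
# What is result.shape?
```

(5, 3, 6)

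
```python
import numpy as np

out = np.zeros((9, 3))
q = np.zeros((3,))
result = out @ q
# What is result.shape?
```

(9,)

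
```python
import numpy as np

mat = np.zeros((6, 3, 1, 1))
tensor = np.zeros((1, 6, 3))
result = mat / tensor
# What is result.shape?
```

(6, 3, 6, 3)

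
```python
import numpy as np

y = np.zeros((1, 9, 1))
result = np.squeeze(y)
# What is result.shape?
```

(9,)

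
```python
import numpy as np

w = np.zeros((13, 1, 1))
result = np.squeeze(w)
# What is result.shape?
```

(13,)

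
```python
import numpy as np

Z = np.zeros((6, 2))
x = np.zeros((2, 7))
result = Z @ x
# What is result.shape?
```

(6, 7)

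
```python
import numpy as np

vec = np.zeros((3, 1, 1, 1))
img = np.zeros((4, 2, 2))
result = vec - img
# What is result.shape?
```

(3, 4, 2, 2)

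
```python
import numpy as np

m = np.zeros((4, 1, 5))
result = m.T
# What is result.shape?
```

(5, 1, 4)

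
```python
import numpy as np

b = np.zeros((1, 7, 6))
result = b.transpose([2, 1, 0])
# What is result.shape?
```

(6, 7, 1)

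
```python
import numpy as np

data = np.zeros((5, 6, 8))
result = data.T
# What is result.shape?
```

(8, 6, 5)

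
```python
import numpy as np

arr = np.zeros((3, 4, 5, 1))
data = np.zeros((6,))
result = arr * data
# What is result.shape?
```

(3, 4, 5, 6)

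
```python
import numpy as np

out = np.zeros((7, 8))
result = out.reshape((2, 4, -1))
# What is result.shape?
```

(2, 4, 7)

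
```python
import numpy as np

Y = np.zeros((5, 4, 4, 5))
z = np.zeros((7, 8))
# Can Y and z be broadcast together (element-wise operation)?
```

No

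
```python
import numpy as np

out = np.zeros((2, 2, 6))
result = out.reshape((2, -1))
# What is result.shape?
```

(2, 12)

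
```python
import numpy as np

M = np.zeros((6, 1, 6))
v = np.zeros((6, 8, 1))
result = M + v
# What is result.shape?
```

(6, 8, 6)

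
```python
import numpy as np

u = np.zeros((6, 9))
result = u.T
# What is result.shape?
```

(9, 6)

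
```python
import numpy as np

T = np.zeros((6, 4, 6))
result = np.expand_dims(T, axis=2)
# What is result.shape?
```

(6, 4, 1, 6)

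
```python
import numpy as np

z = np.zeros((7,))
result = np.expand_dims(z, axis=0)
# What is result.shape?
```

(1, 7)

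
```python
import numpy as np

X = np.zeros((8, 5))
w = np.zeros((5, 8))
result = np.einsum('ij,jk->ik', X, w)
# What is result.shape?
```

(8, 8)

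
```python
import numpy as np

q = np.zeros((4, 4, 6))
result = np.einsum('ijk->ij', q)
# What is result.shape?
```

(4, 4)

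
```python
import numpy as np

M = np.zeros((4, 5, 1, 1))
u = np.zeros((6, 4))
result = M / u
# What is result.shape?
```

(4, 5, 6, 4)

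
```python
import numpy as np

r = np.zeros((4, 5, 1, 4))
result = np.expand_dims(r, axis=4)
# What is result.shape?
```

(4, 5, 1, 4, 1)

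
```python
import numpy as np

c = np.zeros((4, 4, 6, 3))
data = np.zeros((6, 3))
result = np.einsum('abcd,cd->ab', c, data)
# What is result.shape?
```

(4, 4)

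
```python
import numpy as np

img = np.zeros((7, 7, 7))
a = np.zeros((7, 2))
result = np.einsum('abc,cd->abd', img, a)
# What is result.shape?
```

(7, 7, 2)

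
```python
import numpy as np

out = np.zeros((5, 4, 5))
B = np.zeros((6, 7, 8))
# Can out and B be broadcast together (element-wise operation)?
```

No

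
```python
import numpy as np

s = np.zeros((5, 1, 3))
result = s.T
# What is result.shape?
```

(3, 1, 5)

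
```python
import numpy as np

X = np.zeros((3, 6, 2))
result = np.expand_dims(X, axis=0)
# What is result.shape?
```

(1, 3, 6, 2)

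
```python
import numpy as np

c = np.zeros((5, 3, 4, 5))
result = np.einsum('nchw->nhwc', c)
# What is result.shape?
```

(5, 4, 5, 3)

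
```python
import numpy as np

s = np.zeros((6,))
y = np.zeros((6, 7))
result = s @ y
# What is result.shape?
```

(7,)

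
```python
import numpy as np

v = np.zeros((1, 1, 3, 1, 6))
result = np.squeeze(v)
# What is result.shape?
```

(3, 6)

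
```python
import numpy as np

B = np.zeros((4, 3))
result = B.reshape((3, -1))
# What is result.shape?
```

(3, 4)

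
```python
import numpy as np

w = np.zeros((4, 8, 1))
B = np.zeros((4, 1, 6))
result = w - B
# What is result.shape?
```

(4, 8, 6)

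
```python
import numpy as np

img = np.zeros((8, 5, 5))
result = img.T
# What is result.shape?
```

(5, 5, 8)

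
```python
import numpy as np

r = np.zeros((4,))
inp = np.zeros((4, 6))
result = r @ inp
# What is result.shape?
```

(6,)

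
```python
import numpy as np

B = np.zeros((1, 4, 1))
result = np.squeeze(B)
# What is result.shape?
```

(4,)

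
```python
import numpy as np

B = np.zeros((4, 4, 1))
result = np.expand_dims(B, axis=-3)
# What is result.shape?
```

(4, 1, 4, 1)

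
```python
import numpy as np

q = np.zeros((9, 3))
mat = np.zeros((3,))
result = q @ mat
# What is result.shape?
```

(9,)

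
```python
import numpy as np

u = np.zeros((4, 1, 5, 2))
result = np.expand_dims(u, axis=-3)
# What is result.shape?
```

(4, 1, 1, 5, 2)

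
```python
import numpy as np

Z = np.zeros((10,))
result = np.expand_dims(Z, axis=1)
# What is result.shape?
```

(10, 1)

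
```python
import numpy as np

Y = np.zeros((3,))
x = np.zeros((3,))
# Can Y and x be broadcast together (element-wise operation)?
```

Yes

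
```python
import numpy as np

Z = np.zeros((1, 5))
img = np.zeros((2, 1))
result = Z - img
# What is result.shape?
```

(2, 5)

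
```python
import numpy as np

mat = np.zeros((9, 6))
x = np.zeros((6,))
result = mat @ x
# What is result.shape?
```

(9,)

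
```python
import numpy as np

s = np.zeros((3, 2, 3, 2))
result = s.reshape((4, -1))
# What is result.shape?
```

(4, 9)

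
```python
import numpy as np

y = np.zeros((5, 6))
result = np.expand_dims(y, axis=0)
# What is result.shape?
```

(1, 5, 6)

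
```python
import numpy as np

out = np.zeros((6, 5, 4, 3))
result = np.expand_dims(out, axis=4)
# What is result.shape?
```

(6, 5, 4, 3, 1)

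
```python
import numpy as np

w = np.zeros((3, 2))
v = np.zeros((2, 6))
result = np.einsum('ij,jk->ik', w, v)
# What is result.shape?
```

(3, 6)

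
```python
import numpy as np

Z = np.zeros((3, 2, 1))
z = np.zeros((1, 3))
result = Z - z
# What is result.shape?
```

(3, 2, 3)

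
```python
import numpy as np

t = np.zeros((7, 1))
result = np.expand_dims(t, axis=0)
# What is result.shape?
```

(1, 7, 1)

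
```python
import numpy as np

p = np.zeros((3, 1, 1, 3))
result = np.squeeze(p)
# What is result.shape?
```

(3, 3)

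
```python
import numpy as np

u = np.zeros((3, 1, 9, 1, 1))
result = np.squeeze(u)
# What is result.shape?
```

(3, 9)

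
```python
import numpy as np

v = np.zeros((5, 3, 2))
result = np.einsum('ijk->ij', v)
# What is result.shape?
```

(5, 3)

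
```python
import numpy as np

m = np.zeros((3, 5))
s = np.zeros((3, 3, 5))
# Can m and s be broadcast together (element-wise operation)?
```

Yes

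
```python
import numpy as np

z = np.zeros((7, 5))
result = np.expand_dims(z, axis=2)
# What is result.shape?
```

(7, 5, 1)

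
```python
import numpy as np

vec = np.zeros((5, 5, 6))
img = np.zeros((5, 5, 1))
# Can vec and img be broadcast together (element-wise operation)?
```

Yes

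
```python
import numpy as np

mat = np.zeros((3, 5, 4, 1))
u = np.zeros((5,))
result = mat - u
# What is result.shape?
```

(3, 5, 4, 5)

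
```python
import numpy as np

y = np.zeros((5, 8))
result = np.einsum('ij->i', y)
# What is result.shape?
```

(5,)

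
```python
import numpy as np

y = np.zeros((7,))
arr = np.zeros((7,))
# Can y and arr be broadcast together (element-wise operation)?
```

Yes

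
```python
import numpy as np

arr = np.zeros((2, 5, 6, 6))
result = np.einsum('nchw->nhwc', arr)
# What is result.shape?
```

(2, 6, 6, 5)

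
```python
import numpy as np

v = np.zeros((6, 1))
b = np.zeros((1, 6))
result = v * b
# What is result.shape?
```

(6, 6)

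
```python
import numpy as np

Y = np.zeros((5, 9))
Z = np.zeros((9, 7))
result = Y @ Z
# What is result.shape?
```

(5, 7)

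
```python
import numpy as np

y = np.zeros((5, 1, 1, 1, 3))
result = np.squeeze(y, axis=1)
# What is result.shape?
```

(5, 1, 1, 3)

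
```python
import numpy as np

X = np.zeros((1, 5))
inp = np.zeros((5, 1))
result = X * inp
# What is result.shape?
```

(5, 5)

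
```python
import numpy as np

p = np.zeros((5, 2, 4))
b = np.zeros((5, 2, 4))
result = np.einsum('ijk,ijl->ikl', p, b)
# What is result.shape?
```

(5, 4, 4)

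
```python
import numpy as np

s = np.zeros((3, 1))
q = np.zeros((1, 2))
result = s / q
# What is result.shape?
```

(3, 2)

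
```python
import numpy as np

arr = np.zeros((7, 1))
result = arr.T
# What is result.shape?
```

(1, 7)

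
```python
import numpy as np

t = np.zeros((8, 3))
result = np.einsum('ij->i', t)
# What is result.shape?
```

(8,)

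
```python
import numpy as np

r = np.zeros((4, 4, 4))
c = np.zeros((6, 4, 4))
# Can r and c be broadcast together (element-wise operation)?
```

No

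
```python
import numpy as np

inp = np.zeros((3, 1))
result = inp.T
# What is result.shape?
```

(1, 3)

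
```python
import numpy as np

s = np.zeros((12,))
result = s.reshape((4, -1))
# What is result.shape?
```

(4, 3)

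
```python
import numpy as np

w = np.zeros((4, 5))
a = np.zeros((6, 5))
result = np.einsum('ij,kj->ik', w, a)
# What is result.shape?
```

(4, 6)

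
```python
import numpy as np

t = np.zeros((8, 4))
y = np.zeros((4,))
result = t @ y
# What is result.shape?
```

(8,)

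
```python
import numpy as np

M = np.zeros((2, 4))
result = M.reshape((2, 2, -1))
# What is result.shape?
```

(2, 2, 2)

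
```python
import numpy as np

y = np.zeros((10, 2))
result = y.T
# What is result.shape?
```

(2, 10)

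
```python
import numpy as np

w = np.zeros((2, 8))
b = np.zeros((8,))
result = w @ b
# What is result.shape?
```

(2,)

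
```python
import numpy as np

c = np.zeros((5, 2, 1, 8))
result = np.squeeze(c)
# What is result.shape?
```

(5, 2, 8)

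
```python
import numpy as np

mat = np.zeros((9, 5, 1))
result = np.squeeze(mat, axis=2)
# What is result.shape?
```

(9, 5)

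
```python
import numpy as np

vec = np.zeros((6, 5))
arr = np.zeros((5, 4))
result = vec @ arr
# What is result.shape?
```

(6, 4)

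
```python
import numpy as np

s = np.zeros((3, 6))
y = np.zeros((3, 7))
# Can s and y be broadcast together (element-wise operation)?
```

No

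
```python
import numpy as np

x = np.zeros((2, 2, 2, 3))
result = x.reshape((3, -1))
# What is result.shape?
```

(3, 8)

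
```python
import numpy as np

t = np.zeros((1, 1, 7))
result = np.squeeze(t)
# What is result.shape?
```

(7,)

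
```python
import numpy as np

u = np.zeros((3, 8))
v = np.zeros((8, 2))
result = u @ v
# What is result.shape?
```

(3, 2)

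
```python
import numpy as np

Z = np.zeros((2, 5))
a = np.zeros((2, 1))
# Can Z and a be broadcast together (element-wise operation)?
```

Yes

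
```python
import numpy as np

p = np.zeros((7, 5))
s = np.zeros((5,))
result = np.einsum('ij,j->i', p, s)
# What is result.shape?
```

(7,)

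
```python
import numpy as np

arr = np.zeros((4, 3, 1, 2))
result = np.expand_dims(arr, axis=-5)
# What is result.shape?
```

(1, 4, 3, 1, 2)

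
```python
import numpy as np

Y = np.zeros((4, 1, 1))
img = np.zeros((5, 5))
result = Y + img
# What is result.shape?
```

(4, 5, 5)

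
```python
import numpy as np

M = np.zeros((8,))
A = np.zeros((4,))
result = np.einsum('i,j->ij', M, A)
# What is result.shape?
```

(8, 4)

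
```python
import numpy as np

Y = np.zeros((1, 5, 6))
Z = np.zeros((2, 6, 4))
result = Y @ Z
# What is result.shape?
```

(2, 5, 4)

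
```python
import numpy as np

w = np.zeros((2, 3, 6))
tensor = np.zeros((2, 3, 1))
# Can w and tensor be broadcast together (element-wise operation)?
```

Yes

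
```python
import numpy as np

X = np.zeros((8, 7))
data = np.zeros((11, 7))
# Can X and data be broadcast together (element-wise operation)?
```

No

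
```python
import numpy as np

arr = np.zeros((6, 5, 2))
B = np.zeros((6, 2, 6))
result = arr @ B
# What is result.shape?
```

(6, 5, 6)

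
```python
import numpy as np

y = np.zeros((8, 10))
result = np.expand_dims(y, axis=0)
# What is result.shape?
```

(1, 8, 10)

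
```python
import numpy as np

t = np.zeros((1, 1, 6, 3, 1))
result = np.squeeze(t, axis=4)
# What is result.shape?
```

(1, 1, 6, 3)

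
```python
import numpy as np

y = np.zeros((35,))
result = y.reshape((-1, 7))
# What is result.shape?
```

(5, 7)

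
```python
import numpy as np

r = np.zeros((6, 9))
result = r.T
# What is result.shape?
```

(9, 6)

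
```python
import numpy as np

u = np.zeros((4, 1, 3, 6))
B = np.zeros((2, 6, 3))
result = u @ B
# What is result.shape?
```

(4, 2, 3, 3)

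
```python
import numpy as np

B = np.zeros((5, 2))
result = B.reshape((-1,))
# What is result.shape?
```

(10,)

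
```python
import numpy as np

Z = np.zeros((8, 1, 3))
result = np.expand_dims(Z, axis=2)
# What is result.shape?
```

(8, 1, 1, 3)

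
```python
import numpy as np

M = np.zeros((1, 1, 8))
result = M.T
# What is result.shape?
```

(8, 1, 1)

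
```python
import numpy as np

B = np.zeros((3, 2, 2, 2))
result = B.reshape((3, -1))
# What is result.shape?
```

(3, 8)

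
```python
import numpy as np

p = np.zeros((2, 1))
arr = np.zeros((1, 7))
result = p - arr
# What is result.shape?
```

(2, 7)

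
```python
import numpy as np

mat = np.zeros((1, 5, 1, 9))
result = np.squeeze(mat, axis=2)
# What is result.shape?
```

(1, 5, 9)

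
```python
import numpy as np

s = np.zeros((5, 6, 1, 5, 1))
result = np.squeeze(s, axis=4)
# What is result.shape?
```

(5, 6, 1, 5)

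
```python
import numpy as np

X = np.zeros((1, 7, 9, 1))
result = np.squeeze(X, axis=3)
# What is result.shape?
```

(1, 7, 9)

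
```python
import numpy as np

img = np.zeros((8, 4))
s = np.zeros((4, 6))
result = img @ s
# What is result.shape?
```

(8, 6)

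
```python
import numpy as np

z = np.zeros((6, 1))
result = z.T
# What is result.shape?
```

(1, 6)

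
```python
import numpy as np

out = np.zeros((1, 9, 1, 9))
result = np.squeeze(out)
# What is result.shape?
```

(9, 9)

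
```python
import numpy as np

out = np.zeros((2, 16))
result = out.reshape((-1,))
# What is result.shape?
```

(32,)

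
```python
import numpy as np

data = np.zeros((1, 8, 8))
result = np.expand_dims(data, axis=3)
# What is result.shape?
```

(1, 8, 8, 1)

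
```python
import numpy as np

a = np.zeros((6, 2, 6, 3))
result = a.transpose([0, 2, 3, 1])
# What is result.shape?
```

(6, 6, 3, 2)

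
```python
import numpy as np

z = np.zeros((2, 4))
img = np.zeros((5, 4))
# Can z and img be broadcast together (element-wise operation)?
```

No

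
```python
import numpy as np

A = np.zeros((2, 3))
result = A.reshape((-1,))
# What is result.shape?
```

(6,)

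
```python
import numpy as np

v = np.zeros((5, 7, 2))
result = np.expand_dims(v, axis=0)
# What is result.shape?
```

(1, 5, 7, 2)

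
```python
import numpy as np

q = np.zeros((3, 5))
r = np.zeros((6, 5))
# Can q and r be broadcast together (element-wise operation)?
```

No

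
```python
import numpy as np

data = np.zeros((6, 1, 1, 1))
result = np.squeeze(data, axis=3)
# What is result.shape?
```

(6, 1, 1)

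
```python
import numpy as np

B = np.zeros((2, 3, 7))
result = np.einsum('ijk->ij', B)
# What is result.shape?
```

(2, 3)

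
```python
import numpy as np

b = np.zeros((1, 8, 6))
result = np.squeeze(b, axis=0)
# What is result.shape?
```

(8, 6)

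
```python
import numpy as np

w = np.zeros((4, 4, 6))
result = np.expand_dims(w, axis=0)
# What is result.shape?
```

(1, 4, 4, 6)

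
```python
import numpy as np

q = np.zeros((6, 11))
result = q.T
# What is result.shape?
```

(11, 6)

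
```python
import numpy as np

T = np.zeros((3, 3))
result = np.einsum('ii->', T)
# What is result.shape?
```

()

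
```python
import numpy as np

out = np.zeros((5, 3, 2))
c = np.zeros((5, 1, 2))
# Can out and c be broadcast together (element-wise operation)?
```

Yes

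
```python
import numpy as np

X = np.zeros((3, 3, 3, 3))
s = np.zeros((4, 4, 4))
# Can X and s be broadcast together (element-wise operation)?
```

No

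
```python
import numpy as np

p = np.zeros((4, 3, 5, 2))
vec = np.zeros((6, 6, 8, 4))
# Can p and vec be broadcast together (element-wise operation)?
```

No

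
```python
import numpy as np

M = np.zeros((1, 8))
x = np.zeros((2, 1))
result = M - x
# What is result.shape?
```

(2, 8)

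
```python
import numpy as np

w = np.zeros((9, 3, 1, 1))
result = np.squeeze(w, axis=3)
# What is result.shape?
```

(9, 3, 1)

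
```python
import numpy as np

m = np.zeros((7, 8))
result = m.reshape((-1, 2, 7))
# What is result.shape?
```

(4, 2, 7)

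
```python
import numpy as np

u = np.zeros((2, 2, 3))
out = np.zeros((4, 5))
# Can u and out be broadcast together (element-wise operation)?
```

No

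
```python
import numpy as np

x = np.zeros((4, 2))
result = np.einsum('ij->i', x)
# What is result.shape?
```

(4,)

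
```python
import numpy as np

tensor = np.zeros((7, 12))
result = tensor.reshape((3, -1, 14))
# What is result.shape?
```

(3, 2, 14)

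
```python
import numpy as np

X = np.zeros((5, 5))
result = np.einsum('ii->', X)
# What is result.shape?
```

()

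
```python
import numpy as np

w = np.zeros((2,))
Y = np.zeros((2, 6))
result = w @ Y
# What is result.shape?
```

(6,)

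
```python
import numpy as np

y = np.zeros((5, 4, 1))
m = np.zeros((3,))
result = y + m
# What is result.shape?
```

(5, 4, 3)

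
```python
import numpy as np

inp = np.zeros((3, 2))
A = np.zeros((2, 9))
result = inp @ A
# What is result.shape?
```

(3, 9)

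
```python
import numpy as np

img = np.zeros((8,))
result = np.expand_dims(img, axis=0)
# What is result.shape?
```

(1, 8)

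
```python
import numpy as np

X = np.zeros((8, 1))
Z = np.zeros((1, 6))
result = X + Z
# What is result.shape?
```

(8, 6)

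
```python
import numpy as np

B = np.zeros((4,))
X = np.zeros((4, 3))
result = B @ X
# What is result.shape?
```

(3,)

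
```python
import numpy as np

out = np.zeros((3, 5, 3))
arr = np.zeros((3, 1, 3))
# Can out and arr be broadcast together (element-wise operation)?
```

Yes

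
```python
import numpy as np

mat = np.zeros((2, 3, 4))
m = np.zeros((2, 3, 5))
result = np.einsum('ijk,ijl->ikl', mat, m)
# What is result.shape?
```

(2, 4, 5)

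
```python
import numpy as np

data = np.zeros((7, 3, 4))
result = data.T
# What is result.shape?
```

(4, 3, 7)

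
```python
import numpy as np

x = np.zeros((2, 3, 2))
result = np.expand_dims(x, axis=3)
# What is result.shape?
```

(2, 3, 2, 1)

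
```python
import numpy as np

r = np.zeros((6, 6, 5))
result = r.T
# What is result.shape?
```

(5, 6, 6)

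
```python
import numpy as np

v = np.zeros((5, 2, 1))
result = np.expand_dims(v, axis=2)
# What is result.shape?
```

(5, 2, 1, 1)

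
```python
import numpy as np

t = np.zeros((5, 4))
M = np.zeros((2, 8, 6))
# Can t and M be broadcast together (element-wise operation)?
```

No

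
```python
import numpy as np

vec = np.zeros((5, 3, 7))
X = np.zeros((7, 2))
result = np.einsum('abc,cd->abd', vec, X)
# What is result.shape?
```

(5, 3, 2)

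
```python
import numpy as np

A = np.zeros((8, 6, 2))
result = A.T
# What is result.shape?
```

(2, 6, 8)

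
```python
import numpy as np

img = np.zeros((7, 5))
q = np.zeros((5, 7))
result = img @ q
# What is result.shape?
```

(7, 7)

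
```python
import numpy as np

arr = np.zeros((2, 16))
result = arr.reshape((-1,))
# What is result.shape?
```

(32,)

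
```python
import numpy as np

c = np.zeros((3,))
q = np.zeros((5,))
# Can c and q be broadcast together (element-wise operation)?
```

No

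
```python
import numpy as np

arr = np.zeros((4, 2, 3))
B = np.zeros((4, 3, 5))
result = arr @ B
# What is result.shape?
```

(4, 2, 5)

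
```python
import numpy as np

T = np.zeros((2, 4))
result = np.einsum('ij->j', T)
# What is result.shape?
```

(4,)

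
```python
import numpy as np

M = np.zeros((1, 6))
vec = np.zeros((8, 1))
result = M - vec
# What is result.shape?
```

(8, 6)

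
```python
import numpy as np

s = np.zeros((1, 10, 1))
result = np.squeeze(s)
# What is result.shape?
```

(10,)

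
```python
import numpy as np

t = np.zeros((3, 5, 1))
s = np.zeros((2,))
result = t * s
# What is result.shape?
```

(3, 5, 2)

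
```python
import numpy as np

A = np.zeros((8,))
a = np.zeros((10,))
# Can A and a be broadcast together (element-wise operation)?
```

No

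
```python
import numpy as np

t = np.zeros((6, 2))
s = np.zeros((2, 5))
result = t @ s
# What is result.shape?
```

(6, 5)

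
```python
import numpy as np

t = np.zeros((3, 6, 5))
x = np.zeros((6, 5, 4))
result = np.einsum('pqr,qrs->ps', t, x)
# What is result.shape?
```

(3, 4)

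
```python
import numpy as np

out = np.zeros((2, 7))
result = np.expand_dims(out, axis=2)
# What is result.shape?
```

(2, 7, 1)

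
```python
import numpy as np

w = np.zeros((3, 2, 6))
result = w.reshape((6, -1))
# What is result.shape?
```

(6, 6)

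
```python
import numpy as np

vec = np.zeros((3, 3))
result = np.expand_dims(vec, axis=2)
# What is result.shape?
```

(3, 3, 1)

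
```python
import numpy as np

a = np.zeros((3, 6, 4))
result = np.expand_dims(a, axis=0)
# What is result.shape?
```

(1, 3, 6, 4)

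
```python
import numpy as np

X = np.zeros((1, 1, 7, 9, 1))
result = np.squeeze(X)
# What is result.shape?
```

(7, 9)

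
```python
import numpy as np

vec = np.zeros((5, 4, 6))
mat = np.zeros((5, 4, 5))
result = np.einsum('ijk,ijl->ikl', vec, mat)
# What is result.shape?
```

(5, 6, 5)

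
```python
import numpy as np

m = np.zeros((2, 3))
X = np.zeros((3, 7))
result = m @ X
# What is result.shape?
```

(2, 7)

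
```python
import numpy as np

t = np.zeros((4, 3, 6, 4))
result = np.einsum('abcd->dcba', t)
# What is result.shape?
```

(4, 6, 3, 4)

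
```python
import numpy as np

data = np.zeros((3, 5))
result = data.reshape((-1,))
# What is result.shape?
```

(15,)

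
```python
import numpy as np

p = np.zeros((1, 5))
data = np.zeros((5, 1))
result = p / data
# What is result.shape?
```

(5, 5)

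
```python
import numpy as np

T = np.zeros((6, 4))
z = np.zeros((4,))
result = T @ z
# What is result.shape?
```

(6,)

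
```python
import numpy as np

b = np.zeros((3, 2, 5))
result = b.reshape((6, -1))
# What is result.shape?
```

(6, 5)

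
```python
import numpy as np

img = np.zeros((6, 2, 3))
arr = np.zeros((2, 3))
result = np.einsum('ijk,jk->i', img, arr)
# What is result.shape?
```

(6,)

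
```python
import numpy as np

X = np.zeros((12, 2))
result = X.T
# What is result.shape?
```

(2, 12)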